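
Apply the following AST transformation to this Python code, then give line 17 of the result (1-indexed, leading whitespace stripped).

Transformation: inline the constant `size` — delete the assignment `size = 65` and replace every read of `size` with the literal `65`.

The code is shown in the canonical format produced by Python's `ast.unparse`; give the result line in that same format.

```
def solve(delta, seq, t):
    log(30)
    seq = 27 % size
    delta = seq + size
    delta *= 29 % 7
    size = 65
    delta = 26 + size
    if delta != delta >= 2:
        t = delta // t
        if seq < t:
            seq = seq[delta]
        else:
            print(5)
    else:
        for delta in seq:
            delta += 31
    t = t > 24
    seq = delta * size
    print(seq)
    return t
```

Transformed code:
def solve(delta, seq, t):
    log(30)
    seq = 27 % 65
    delta = seq + 65
    delta *= 29 % 7
    delta = 26 + 65
    if delta != delta >= 2:
        t = delta // t
        if seq < t:
            seq = seq[delta]
        else:
            print(5)
    else:
        for delta in seq:
            delta += 31
    t = t > 24
    seq = delta * 65
    print(seq)
    return t

seq = delta * 65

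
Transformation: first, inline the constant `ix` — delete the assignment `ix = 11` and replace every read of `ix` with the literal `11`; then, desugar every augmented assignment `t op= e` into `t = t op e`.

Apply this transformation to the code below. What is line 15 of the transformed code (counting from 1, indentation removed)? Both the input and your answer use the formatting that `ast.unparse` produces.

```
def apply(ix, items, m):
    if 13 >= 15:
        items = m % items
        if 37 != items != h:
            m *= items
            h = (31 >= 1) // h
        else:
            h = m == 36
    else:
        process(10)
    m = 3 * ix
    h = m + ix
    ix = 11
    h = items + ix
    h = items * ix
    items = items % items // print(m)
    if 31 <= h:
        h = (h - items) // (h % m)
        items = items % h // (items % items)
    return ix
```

items = items % items // print(m)

Transformed code:
def apply(ix, items, m):
    if 13 >= 15:
        items = m % items
        if 37 != items != h:
            m = m * items
            h = (31 >= 1) // h
        else:
            h = m == 36
    else:
        process(10)
    m = 3 * 11
    h = m + 11
    h = items + 11
    h = items * 11
    items = items % items // print(m)
    if 31 <= h:
        h = (h - items) // (h % m)
        items = items % h // (items % items)
    return 11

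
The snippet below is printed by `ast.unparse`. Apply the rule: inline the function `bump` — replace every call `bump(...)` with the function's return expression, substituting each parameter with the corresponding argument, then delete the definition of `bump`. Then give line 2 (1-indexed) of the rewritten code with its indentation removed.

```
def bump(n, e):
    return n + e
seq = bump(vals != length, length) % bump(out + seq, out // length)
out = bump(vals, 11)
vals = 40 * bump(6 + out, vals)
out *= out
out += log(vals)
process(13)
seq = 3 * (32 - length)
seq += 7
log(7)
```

out = vals + 11

Transformed code:
seq = ((vals != length) + length) % (out + seq + out // length)
out = vals + 11
vals = 40 * (6 + out + vals)
out *= out
out += log(vals)
process(13)
seq = 3 * (32 - length)
seq += 7
log(7)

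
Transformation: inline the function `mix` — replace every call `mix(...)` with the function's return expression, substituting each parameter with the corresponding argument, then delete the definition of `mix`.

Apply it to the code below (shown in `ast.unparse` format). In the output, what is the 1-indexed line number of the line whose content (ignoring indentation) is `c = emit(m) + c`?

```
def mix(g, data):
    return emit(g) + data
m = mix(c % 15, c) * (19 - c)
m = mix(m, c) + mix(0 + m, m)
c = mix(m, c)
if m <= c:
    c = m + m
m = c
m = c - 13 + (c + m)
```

Transformed code:
m = (emit(c % 15) + c) * (19 - c)
m = emit(m) + c + (emit(0 + m) + m)
c = emit(m) + c
if m <= c:
    c = m + m
m = c
m = c - 13 + (c + m)

3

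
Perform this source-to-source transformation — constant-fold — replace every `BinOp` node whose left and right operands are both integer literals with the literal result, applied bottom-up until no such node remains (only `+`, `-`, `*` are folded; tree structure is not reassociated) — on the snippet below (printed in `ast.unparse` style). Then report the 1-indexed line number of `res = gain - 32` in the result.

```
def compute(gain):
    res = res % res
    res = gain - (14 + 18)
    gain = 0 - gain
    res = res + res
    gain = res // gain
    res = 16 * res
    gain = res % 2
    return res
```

3

Transformed code:
def compute(gain):
    res = res % res
    res = gain - 32
    gain = 0 - gain
    res = res + res
    gain = res // gain
    res = 16 * res
    gain = res % 2
    return res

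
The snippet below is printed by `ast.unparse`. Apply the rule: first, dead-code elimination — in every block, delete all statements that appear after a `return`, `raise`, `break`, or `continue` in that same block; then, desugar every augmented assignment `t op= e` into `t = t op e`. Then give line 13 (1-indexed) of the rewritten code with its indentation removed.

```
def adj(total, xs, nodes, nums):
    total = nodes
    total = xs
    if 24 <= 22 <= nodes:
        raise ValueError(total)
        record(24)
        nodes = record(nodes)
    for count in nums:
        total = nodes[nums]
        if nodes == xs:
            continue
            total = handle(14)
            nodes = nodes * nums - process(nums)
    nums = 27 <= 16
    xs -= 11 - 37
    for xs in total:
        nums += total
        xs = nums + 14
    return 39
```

Transformed code:
def adj(total, xs, nodes, nums):
    total = nodes
    total = xs
    if 24 <= 22 <= nodes:
        raise ValueError(total)
    for count in nums:
        total = nodes[nums]
        if nodes == xs:
            continue
    nums = 27 <= 16
    xs = xs - (11 - 37)
    for xs in total:
        nums = nums + total
        xs = nums + 14
    return 39

nums = nums + total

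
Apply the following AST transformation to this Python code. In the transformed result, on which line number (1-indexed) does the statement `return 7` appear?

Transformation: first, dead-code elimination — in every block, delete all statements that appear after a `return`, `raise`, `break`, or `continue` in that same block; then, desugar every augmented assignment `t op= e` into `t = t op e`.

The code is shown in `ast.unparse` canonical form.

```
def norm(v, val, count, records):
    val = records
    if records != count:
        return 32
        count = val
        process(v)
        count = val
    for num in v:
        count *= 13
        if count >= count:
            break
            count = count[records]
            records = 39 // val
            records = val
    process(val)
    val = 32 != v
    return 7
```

11

Transformed code:
def norm(v, val, count, records):
    val = records
    if records != count:
        return 32
    for num in v:
        count = count * 13
        if count >= count:
            break
    process(val)
    val = 32 != v
    return 7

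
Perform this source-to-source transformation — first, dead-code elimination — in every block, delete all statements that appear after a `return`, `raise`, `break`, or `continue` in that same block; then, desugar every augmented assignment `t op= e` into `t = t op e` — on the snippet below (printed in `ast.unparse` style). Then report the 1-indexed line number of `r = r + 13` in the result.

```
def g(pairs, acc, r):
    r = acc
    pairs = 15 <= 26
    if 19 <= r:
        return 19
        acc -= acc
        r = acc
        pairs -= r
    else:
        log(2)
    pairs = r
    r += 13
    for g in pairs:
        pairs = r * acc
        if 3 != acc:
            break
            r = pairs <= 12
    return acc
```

9

Transformed code:
def g(pairs, acc, r):
    r = acc
    pairs = 15 <= 26
    if 19 <= r:
        return 19
    else:
        log(2)
    pairs = r
    r = r + 13
    for g in pairs:
        pairs = r * acc
        if 3 != acc:
            break
    return acc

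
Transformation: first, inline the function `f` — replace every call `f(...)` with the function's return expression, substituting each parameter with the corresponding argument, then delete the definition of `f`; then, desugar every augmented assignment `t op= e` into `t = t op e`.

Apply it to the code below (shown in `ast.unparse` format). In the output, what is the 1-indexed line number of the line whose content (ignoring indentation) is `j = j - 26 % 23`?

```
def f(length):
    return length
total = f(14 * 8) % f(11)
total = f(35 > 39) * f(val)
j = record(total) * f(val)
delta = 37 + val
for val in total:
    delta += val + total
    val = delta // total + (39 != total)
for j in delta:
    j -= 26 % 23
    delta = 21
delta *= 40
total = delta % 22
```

Transformed code:
total = 14 * 8 % 11
total = (35 > 39) * val
j = record(total) * val
delta = 37 + val
for val in total:
    delta = delta + (val + total)
    val = delta // total + (39 != total)
for j in delta:
    j = j - 26 % 23
    delta = 21
delta = delta * 40
total = delta % 22

9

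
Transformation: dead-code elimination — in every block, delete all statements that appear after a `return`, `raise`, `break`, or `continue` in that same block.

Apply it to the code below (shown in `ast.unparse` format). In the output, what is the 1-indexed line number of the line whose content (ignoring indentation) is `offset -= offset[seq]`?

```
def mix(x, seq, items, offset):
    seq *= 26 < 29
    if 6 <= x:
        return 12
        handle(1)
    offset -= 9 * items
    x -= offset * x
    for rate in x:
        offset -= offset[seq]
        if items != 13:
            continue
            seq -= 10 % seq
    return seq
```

Transformed code:
def mix(x, seq, items, offset):
    seq *= 26 < 29
    if 6 <= x:
        return 12
    offset -= 9 * items
    x -= offset * x
    for rate in x:
        offset -= offset[seq]
        if items != 13:
            continue
    return seq

8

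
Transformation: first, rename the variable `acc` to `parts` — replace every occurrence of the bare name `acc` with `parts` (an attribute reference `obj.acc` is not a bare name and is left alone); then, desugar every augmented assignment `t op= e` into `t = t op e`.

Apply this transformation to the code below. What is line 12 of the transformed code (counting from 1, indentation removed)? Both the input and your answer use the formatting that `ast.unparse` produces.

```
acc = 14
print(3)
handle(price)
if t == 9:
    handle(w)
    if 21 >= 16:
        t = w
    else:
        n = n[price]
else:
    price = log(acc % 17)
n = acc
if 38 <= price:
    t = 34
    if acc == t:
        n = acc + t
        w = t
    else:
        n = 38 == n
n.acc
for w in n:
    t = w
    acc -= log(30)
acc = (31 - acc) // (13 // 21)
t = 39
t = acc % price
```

Transformed code:
parts = 14
print(3)
handle(price)
if t == 9:
    handle(w)
    if 21 >= 16:
        t = w
    else:
        n = n[price]
else:
    price = log(parts % 17)
n = parts
if 38 <= price:
    t = 34
    if parts == t:
        n = parts + t
        w = t
    else:
        n = 38 == n
n.acc
for w in n:
    t = w
    parts = parts - log(30)
parts = (31 - parts) // (13 // 21)
t = 39
t = parts % price

n = parts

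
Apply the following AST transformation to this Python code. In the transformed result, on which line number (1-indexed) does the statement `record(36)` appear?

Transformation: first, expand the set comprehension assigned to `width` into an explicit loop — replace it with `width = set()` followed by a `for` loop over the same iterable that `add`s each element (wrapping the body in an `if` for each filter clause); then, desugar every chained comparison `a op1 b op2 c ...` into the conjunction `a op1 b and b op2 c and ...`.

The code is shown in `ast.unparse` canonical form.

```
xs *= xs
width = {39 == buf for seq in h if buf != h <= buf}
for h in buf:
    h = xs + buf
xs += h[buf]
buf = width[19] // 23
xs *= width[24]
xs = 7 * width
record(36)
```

Transformed code:
xs *= xs
width = set()
for seq in h:
    if buf != h and h <= buf:
        width.add(39 == buf)
for h in buf:
    h = xs + buf
xs += h[buf]
buf = width[19] // 23
xs *= width[24]
xs = 7 * width
record(36)

12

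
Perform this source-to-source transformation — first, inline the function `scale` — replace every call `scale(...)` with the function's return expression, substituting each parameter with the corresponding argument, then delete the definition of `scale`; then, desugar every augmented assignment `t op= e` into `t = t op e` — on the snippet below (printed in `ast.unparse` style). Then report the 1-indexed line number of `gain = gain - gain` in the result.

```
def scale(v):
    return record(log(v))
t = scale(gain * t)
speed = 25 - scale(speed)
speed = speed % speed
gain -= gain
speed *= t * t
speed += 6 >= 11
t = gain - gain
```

Transformed code:
t = record(log(gain * t))
speed = 25 - record(log(speed))
speed = speed % speed
gain = gain - gain
speed = speed * (t * t)
speed = speed + (6 >= 11)
t = gain - gain

4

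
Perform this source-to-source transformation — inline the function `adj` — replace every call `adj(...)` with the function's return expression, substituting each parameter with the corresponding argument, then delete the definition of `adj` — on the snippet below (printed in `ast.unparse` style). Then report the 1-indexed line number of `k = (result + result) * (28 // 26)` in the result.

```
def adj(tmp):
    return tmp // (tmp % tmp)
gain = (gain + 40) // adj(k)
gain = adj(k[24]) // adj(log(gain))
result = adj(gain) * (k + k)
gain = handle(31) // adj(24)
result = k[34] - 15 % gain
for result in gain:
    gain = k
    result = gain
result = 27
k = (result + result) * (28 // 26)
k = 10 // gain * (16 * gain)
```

10

Transformed code:
gain = (gain + 40) // (k // (k % k))
gain = k[24] // (k[24] % k[24]) // (log(gain) // (log(gain) % log(gain)))
result = gain // (gain % gain) * (k + k)
gain = handle(31) // (24 // (24 % 24))
result = k[34] - 15 % gain
for result in gain:
    gain = k
    result = gain
result = 27
k = (result + result) * (28 // 26)
k = 10 // gain * (16 * gain)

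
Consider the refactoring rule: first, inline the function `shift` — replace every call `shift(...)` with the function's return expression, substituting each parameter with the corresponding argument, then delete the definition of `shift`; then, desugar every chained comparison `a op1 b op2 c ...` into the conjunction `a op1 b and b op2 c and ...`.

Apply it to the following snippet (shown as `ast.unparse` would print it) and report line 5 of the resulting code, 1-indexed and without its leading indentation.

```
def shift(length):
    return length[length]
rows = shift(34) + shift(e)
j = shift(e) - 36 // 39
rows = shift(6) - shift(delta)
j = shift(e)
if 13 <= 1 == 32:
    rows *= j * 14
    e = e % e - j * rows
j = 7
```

if 13 <= 1 and 1 == 32:

Transformed code:
rows = 34[34] + e[e]
j = e[e] - 36 // 39
rows = 6[6] - delta[delta]
j = e[e]
if 13 <= 1 and 1 == 32:
    rows *= j * 14
    e = e % e - j * rows
j = 7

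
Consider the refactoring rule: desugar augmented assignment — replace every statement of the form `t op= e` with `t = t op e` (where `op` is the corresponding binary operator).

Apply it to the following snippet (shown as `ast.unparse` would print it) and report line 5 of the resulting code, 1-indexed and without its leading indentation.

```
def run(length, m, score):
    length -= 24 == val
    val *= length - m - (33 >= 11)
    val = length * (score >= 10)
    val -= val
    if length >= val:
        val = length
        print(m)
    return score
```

val = val - val

Transformed code:
def run(length, m, score):
    length = length - (24 == val)
    val = val * (length - m - (33 >= 11))
    val = length * (score >= 10)
    val = val - val
    if length >= val:
        val = length
        print(m)
    return score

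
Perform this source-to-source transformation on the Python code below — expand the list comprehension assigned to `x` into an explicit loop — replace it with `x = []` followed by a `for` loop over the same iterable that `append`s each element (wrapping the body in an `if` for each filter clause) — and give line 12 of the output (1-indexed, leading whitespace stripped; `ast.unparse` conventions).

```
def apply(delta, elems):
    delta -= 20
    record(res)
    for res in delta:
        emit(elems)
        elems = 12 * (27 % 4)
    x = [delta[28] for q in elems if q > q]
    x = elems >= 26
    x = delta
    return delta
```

x = delta

Transformed code:
def apply(delta, elems):
    delta -= 20
    record(res)
    for res in delta:
        emit(elems)
        elems = 12 * (27 % 4)
    x = []
    for q in elems:
        if q > q:
            x.append(delta[28])
    x = elems >= 26
    x = delta
    return delta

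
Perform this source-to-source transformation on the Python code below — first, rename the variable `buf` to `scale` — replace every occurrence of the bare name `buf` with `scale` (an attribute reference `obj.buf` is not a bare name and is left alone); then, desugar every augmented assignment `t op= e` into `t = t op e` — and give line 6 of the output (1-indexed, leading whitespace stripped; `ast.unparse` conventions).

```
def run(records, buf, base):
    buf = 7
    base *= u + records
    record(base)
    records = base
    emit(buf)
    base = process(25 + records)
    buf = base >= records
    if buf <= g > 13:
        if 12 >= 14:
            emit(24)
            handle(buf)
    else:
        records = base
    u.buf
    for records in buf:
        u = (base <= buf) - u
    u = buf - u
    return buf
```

emit(scale)

Transformed code:
def run(records, scale, base):
    scale = 7
    base = base * (u + records)
    record(base)
    records = base
    emit(scale)
    base = process(25 + records)
    scale = base >= records
    if scale <= g > 13:
        if 12 >= 14:
            emit(24)
            handle(scale)
    else:
        records = base
    u.buf
    for records in scale:
        u = (base <= scale) - u
    u = scale - u
    return scale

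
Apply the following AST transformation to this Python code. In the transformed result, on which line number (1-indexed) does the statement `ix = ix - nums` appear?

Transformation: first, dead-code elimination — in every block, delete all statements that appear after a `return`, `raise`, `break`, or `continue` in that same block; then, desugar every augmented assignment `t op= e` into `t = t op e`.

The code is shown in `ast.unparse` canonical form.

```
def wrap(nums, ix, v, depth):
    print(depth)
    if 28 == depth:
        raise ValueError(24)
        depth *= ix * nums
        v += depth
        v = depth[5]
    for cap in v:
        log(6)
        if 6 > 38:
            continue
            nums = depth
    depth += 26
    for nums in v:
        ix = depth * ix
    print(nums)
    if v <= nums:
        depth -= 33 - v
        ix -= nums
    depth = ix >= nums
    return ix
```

15

Transformed code:
def wrap(nums, ix, v, depth):
    print(depth)
    if 28 == depth:
        raise ValueError(24)
    for cap in v:
        log(6)
        if 6 > 38:
            continue
    depth = depth + 26
    for nums in v:
        ix = depth * ix
    print(nums)
    if v <= nums:
        depth = depth - (33 - v)
        ix = ix - nums
    depth = ix >= nums
    return ix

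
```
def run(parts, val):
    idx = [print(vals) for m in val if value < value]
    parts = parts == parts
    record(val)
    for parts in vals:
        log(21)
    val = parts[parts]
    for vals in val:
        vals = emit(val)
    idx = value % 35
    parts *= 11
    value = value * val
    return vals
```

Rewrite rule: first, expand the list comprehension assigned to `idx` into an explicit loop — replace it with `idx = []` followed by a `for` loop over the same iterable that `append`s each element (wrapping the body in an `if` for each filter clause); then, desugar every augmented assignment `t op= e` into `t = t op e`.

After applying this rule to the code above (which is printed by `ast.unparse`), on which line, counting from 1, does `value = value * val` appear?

15

Transformed code:
def run(parts, val):
    idx = []
    for m in val:
        if value < value:
            idx.append(print(vals))
    parts = parts == parts
    record(val)
    for parts in vals:
        log(21)
    val = parts[parts]
    for vals in val:
        vals = emit(val)
    idx = value % 35
    parts = parts * 11
    value = value * val
    return vals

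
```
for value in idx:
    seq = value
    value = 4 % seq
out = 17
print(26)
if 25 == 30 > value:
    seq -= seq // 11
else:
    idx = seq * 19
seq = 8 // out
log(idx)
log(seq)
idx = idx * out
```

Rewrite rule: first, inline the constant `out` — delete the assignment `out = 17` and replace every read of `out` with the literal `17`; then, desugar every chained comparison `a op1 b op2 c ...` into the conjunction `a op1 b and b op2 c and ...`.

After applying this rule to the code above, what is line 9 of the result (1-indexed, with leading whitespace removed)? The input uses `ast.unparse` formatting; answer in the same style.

Transformed code:
for value in idx:
    seq = value
    value = 4 % seq
print(26)
if 25 == 30 and 30 > value:
    seq -= seq // 11
else:
    idx = seq * 19
seq = 8 // 17
log(idx)
log(seq)
idx = idx * 17

seq = 8 // 17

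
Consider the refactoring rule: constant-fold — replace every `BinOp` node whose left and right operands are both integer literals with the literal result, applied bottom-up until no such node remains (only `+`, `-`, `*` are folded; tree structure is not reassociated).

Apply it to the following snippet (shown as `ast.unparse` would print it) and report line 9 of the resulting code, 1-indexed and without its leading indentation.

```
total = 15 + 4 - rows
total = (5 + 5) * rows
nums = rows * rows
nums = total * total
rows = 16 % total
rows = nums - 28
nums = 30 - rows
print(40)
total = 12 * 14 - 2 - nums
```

total = 166 - nums

Transformed code:
total = 19 - rows
total = 10 * rows
nums = rows * rows
nums = total * total
rows = 16 % total
rows = nums - 28
nums = 30 - rows
print(40)
total = 166 - nums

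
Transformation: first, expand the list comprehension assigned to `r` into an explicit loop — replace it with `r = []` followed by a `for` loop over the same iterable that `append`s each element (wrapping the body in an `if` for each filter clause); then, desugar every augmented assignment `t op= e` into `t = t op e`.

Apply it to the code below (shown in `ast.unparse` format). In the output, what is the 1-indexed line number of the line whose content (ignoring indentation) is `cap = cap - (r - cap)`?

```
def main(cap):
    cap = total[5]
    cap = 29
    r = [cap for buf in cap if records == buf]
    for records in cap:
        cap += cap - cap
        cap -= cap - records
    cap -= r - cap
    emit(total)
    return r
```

Transformed code:
def main(cap):
    cap = total[5]
    cap = 29
    r = []
    for buf in cap:
        if records == buf:
            r.append(cap)
    for records in cap:
        cap = cap + (cap - cap)
        cap = cap - (cap - records)
    cap = cap - (r - cap)
    emit(total)
    return r

11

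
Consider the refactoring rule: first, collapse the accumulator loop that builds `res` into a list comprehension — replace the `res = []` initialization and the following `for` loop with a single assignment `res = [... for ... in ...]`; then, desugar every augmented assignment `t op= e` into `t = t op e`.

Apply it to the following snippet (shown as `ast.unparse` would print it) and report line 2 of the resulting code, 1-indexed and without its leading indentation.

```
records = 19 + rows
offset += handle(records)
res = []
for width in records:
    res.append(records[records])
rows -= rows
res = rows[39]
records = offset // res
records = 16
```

Transformed code:
records = 19 + rows
offset = offset + handle(records)
res = [records[records] for width in records]
rows = rows - rows
res = rows[39]
records = offset // res
records = 16

offset = offset + handle(records)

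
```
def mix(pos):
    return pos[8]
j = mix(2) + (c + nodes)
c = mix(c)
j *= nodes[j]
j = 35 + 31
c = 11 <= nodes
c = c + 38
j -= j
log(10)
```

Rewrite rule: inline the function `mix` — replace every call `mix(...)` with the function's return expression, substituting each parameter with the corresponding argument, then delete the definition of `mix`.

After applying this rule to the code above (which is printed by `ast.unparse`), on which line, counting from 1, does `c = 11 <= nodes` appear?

Transformed code:
j = 2[8] + (c + nodes)
c = c[8]
j *= nodes[j]
j = 35 + 31
c = 11 <= nodes
c = c + 38
j -= j
log(10)

5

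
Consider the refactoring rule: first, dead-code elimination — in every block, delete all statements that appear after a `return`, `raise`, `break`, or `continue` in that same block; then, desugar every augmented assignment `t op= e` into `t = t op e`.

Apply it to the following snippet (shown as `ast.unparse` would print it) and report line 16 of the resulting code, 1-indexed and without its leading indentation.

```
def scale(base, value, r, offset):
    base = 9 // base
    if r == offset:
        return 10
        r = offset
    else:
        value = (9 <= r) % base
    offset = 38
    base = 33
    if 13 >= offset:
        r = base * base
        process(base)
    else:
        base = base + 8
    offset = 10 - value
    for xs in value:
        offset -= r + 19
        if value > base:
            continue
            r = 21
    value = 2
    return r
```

Transformed code:
def scale(base, value, r, offset):
    base = 9 // base
    if r == offset:
        return 10
    else:
        value = (9 <= r) % base
    offset = 38
    base = 33
    if 13 >= offset:
        r = base * base
        process(base)
    else:
        base = base + 8
    offset = 10 - value
    for xs in value:
        offset = offset - (r + 19)
        if value > base:
            continue
    value = 2
    return r

offset = offset - (r + 19)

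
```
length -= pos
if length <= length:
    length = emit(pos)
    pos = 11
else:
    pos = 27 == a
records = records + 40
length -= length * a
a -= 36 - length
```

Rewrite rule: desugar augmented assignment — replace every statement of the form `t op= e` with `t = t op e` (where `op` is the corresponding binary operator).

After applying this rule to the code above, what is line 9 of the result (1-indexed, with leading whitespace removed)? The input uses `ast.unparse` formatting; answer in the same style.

Transformed code:
length = length - pos
if length <= length:
    length = emit(pos)
    pos = 11
else:
    pos = 27 == a
records = records + 40
length = length - length * a
a = a - (36 - length)

a = a - (36 - length)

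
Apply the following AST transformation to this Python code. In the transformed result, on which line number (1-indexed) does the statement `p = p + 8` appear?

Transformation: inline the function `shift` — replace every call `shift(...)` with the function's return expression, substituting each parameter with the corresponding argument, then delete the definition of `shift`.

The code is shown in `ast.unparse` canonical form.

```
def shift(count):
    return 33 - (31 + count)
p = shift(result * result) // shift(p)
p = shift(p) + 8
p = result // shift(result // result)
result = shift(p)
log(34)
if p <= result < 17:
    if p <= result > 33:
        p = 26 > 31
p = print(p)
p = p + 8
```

10

Transformed code:
p = (33 - (31 + result * result)) // (33 - (31 + p))
p = 33 - (31 + p) + 8
p = result // (33 - (31 + result // result))
result = 33 - (31 + p)
log(34)
if p <= result < 17:
    if p <= result > 33:
        p = 26 > 31
p = print(p)
p = p + 8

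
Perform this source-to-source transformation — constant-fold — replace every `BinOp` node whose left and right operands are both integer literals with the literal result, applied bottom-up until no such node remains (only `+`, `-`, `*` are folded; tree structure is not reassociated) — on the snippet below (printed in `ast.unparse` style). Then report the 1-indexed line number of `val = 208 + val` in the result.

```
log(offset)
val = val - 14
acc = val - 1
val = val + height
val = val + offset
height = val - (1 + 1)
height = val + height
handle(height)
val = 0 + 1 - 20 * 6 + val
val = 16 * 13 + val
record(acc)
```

10

Transformed code:
log(offset)
val = val - 14
acc = val - 1
val = val + height
val = val + offset
height = val - 2
height = val + height
handle(height)
val = -119 + val
val = 208 + val
record(acc)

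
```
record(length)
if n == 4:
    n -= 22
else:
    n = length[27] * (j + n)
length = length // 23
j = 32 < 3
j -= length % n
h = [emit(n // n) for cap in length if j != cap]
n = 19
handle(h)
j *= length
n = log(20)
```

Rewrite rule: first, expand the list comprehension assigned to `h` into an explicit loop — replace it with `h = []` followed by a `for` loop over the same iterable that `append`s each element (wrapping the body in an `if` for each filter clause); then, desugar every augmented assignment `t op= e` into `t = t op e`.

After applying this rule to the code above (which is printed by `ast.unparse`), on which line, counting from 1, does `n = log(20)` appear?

Transformed code:
record(length)
if n == 4:
    n = n - 22
else:
    n = length[27] * (j + n)
length = length // 23
j = 32 < 3
j = j - length % n
h = []
for cap in length:
    if j != cap:
        h.append(emit(n // n))
n = 19
handle(h)
j = j * length
n = log(20)

16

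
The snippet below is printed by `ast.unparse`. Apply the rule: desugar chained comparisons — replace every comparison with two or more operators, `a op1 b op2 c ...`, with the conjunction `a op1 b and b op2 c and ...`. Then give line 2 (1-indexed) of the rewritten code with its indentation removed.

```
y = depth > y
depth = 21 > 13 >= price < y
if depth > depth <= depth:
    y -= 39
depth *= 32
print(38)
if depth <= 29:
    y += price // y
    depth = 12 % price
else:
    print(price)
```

Transformed code:
y = depth > y
depth = 21 > 13 and 13 >= price and (price < y)
if depth > depth and depth <= depth:
    y -= 39
depth *= 32
print(38)
if depth <= 29:
    y += price // y
    depth = 12 % price
else:
    print(price)

depth = 21 > 13 and 13 >= price and (price < y)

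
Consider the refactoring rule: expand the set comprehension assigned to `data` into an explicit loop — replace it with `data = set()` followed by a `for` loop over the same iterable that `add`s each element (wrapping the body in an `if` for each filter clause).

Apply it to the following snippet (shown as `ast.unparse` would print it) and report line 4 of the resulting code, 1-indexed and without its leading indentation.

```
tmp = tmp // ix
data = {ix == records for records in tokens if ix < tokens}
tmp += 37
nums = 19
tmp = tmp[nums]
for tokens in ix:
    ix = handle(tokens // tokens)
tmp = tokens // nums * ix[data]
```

Transformed code:
tmp = tmp // ix
data = set()
for records in tokens:
    if ix < tokens:
        data.add(ix == records)
tmp += 37
nums = 19
tmp = tmp[nums]
for tokens in ix:
    ix = handle(tokens // tokens)
tmp = tokens // nums * ix[data]

if ix < tokens:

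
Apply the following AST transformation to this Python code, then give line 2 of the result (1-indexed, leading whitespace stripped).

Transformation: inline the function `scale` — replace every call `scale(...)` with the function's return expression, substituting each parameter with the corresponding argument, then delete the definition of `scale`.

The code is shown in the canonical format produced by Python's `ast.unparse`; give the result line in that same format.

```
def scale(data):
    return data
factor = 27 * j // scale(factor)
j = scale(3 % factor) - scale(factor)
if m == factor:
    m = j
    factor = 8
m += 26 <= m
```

Transformed code:
factor = 27 * j // factor
j = 3 % factor - factor
if m == factor:
    m = j
    factor = 8
m += 26 <= m

j = 3 % factor - factor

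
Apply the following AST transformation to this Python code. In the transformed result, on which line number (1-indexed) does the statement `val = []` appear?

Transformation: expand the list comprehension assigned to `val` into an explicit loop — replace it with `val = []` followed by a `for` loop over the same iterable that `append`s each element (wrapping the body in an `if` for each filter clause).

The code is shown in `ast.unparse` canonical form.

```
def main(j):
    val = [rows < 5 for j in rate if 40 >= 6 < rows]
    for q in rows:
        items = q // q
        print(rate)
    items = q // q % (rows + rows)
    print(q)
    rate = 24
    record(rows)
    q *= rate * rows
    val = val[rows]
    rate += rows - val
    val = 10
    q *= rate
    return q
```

Transformed code:
def main(j):
    val = []
    for j in rate:
        if 40 >= 6 < rows:
            val.append(rows < 5)
    for q in rows:
        items = q // q
        print(rate)
    items = q // q % (rows + rows)
    print(q)
    rate = 24
    record(rows)
    q *= rate * rows
    val = val[rows]
    rate += rows - val
    val = 10
    q *= rate
    return q

2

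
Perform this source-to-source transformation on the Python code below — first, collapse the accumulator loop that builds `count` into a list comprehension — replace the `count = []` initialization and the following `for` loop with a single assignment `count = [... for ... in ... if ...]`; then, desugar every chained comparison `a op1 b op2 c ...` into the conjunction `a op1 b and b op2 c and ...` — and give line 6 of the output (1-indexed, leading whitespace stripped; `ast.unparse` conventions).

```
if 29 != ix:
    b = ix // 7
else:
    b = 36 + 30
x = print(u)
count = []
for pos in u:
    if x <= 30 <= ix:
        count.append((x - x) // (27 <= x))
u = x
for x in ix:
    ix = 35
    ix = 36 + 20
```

count = [(x - x) // (27 <= x) for pos in u if x <= 30 and 30 <= ix]

Transformed code:
if 29 != ix:
    b = ix // 7
else:
    b = 36 + 30
x = print(u)
count = [(x - x) // (27 <= x) for pos in u if x <= 30 and 30 <= ix]
u = x
for x in ix:
    ix = 35
    ix = 36 + 20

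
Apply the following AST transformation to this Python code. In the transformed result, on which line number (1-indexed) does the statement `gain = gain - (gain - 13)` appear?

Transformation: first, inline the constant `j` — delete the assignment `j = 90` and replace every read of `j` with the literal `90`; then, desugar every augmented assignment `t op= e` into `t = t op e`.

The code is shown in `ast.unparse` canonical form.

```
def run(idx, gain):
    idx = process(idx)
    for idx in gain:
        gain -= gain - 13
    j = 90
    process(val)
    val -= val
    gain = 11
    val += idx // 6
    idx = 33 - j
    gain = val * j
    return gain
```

4

Transformed code:
def run(idx, gain):
    idx = process(idx)
    for idx in gain:
        gain = gain - (gain - 13)
    process(val)
    val = val - val
    gain = 11
    val = val + idx // 6
    idx = 33 - 90
    gain = val * 90
    return gain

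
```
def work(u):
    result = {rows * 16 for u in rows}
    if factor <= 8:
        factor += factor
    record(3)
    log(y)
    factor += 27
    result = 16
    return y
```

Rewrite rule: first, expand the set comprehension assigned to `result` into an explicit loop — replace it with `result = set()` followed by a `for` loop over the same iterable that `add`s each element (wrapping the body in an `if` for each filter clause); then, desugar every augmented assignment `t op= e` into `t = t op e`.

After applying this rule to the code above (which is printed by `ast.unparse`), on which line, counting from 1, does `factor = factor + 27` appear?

Transformed code:
def work(u):
    result = set()
    for u in rows:
        result.add(rows * 16)
    if factor <= 8:
        factor = factor + factor
    record(3)
    log(y)
    factor = factor + 27
    result = 16
    return y

9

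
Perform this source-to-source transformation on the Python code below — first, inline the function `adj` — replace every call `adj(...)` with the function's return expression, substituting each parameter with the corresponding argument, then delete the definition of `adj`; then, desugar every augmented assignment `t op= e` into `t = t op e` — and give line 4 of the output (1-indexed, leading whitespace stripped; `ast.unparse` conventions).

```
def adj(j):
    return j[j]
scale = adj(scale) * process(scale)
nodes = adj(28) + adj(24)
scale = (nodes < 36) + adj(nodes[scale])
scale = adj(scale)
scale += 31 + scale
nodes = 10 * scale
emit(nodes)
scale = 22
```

scale = scale[scale]

Transformed code:
scale = scale[scale] * process(scale)
nodes = 28[28] + 24[24]
scale = (nodes < 36) + nodes[scale][nodes[scale]]
scale = scale[scale]
scale = scale + (31 + scale)
nodes = 10 * scale
emit(nodes)
scale = 22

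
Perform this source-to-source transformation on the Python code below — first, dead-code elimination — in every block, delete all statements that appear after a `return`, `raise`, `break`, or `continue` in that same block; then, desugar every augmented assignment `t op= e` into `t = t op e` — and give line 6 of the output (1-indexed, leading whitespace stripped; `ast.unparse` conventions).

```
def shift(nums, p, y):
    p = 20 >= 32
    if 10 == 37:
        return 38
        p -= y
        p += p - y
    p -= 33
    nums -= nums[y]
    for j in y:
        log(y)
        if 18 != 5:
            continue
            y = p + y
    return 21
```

nums = nums - nums[y]

Transformed code:
def shift(nums, p, y):
    p = 20 >= 32
    if 10 == 37:
        return 38
    p = p - 33
    nums = nums - nums[y]
    for j in y:
        log(y)
        if 18 != 5:
            continue
    return 21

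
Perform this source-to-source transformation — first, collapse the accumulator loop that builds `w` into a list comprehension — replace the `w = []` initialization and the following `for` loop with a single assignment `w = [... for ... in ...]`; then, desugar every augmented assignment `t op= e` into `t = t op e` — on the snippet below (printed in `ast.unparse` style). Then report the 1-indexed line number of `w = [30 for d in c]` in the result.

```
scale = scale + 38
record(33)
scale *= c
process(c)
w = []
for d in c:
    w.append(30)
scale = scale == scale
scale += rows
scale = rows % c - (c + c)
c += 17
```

5

Transformed code:
scale = scale + 38
record(33)
scale = scale * c
process(c)
w = [30 for d in c]
scale = scale == scale
scale = scale + rows
scale = rows % c - (c + c)
c = c + 17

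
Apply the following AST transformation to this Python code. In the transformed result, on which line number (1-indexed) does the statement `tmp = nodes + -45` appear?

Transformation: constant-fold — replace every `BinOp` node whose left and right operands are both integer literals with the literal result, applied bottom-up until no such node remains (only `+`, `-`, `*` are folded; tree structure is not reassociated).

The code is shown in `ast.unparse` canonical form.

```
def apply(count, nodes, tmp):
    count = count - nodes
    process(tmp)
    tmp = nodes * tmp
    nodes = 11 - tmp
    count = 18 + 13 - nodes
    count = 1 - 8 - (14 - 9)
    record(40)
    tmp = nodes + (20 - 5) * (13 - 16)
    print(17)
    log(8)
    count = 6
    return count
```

Transformed code:
def apply(count, nodes, tmp):
    count = count - nodes
    process(tmp)
    tmp = nodes * tmp
    nodes = 11 - tmp
    count = 31 - nodes
    count = -12
    record(40)
    tmp = nodes + -45
    print(17)
    log(8)
    count = 6
    return count

9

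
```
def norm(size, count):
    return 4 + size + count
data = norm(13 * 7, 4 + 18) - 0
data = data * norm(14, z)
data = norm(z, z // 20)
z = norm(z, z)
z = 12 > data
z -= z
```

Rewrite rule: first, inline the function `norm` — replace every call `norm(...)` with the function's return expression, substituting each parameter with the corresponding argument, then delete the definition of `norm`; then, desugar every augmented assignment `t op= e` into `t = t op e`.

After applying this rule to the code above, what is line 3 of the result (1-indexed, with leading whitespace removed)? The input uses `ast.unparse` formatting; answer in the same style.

Transformed code:
data = 4 + 13 * 7 + (4 + 18) - 0
data = data * (4 + 14 + z)
data = 4 + z + z // 20
z = 4 + z + z
z = 12 > data
z = z - z

data = 4 + z + z // 20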